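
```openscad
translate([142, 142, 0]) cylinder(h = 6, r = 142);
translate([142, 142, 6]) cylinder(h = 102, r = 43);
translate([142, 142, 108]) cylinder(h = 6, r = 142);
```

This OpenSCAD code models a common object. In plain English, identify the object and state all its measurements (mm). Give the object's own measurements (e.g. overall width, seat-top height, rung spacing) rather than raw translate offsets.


A spool: two coaxial disc flanges of radius 142 mm and thickness 6 mm, joined by a core cylinder of radius 43 mm and height 102 mm. The lower flange rests on z = 0 and the three cylinders share a vertical axis.


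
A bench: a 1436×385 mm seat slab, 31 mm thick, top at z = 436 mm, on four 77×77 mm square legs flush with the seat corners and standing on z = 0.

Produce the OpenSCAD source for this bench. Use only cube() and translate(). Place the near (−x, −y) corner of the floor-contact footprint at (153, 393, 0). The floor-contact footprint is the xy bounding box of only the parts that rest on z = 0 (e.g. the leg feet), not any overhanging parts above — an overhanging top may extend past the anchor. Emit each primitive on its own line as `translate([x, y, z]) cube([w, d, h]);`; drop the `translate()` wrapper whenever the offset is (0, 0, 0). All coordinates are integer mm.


translate([153, 393, 405]) cube([1436, 385, 31]);
translate([153, 393, 0]) cube([77, 77, 405]);
translate([153, 701, 0]) cube([77, 77, 405]);
translate([1512, 393, 0]) cube([77, 77, 405]);
translate([1512, 701, 0]) cube([77, 77, 405]);


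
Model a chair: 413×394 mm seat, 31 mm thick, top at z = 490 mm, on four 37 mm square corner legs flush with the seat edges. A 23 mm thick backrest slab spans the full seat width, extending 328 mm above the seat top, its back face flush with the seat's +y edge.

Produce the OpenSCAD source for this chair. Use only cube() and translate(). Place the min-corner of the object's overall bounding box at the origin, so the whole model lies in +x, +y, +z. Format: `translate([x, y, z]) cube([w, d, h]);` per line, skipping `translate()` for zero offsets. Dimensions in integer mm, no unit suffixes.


translate([0, 0, 459]) cube([413, 394, 31]);
cube([37, 37, 459]);
translate([376, 0, 0]) cube([37, 37, 459]);
translate([0, 357, 0]) cube([37, 37, 459]);
translate([376, 357, 0]) cube([37, 37, 459]);
translate([0, 371, 490]) cube([413, 23, 328]);


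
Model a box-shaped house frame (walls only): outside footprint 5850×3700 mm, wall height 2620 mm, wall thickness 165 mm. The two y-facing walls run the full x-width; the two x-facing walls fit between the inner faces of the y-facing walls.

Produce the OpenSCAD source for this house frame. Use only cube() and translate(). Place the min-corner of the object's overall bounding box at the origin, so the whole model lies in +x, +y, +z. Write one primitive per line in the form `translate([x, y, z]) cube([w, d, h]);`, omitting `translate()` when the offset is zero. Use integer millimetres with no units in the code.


cube([5850, 165, 2620]);
translate([0, 3535, 0]) cube([5850, 165, 2620]);
translate([0, 165, 0]) cube([165, 3370, 2620]);
translate([5685, 165, 0]) cube([165, 3370, 2620]);


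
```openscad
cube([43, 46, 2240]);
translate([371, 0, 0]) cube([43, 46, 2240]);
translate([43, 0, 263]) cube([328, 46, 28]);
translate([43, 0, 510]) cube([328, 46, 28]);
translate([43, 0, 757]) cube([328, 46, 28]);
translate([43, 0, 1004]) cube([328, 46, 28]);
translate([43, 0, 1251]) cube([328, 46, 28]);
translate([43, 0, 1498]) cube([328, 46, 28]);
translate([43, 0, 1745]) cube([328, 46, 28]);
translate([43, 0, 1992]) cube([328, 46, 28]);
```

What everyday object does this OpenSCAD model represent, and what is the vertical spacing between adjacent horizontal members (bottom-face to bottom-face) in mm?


A ladder. The rung spacing is 247 mm.

Two tall 43×46 posts with 8 short bars between them — a ladder. Adjacent rungs sit at z = 263 and z = 510, so the spacing is 510 − 263 = 247 mm.


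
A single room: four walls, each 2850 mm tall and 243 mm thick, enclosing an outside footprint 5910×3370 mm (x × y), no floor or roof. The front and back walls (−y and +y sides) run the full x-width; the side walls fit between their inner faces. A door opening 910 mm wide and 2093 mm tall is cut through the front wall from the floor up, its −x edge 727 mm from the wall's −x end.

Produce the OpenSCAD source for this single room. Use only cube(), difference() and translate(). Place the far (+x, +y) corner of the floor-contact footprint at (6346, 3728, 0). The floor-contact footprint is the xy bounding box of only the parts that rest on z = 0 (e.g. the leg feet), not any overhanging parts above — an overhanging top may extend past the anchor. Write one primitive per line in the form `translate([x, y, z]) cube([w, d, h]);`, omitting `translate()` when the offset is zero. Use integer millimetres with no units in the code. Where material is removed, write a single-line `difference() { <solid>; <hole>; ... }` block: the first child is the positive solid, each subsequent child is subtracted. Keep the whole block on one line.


difference() { translate([436, 358, 0]) cube([5910, 243, 2850]); translate([1163, 358, 0]) cube([910, 243, 2093]); }
translate([436, 3485, 0]) cube([5910, 243, 2850]);
translate([436, 601, 0]) cube([243, 2884, 2850]);
translate([6103, 601, 0]) cube([243, 2884, 2850]);


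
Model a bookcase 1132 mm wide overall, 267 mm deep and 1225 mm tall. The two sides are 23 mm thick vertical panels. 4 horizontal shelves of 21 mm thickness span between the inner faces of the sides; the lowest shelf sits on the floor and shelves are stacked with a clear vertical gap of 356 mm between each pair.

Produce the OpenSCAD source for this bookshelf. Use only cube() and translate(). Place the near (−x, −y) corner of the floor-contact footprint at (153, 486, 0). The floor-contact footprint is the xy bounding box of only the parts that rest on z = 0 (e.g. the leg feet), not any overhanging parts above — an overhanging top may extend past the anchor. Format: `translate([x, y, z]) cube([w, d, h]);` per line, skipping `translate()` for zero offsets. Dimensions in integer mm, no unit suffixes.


translate([153, 486, 0]) cube([23, 267, 1225]);
translate([1262, 486, 0]) cube([23, 267, 1225]);
translate([176, 486, 0]) cube([1086, 267, 21]);
translate([176, 486, 377]) cube([1086, 267, 21]);
translate([176, 486, 754]) cube([1086, 267, 21]);
translate([176, 486, 1131]) cube([1086, 267, 21]);


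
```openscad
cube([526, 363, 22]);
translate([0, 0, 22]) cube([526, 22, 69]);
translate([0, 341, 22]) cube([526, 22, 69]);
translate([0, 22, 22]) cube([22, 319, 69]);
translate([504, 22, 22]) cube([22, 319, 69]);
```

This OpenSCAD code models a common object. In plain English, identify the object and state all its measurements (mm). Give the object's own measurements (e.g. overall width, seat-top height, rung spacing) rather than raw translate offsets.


An open-topped rectangular box: outside dimensions 526×363×91 mm, with a uniform wall and base thickness of 22 mm. The base is a full 526×363 slab on the floor; four walls sit on top of the base. The front and back walls (the −y and +y sides) span the full width; the two side walls fit between them.


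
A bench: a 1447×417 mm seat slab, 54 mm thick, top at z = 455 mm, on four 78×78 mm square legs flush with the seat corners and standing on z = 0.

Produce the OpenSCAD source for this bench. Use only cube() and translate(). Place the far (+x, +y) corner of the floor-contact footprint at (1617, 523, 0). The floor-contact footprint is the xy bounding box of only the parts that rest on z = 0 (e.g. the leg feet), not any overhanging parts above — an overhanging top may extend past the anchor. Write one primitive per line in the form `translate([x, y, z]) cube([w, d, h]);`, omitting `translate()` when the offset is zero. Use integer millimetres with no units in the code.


// leg_h = 455 − 54 = 401
translate([170, 106, 401]) cube([1447, 417, 54]);
translate([170, 106, 0]) cube([78, 78, 401]);
translate([170, 445, 0]) cube([78, 78, 401]);
translate([1539, 106, 0]) cube([78, 78, 401]);
translate([1539, 445, 0]) cube([78, 78, 401]);


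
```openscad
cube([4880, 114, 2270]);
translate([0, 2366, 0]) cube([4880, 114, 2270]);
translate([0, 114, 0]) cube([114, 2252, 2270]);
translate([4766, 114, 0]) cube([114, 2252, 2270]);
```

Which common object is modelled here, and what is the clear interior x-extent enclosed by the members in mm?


A house (or room) frame. The interior width is 4652 mm.

Four 2270 mm walls enclosing a rectangle with no floor or roof — a room or house frame. Outside width is 4880 mm and wall thickness is 114 mm, so the interior width is 4880 − 2 × 114 = 4652 mm.


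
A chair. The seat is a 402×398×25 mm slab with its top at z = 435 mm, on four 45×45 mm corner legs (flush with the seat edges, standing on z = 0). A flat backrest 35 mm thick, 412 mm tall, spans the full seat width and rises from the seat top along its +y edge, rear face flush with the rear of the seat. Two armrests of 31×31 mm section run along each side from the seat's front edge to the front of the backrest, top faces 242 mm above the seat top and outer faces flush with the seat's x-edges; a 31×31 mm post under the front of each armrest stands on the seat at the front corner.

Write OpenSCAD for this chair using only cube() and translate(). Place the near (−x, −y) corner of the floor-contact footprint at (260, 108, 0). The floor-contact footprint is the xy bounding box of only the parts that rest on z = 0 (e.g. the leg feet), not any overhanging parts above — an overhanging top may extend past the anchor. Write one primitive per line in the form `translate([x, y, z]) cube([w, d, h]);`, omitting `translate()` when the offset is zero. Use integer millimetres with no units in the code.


translate([260, 108, 410]) cube([402, 398, 25]);
translate([260, 108, 0]) cube([45, 45, 410]);
translate([617, 108, 0]) cube([45, 45, 410]);
translate([260, 461, 0]) cube([45, 45, 410]);
translate([617, 461, 0]) cube([45, 45, 410]);
translate([260, 471, 435]) cube([402, 35, 412]);
translate([260, 108, 646]) cube([31, 363, 31]);
translate([631, 108, 646]) cube([31, 363, 31]);
translate([260, 108, 435]) cube([31, 31, 211]);
translate([631, 108, 435]) cube([31, 31, 211]);


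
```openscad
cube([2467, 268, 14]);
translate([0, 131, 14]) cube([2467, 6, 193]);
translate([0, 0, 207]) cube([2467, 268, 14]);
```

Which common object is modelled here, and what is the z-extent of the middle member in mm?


An I-beam. The web height is 193 mm.

Two wide flanges with a thin centred web — an I-beam. Overall 221 mm minus two 14 mm flanges gives a web of 221 − 2·14 = 193 mm.


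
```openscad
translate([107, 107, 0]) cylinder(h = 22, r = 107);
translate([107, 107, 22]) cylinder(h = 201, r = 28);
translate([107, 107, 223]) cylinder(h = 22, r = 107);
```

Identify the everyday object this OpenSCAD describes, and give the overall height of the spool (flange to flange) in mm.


A spool. The overall height is 245 mm.

Three coaxial cylinders, large–small–large — a spool. Two 22 mm flanges and a 201 mm core give 22 + 201 + 22 = 245 mm.


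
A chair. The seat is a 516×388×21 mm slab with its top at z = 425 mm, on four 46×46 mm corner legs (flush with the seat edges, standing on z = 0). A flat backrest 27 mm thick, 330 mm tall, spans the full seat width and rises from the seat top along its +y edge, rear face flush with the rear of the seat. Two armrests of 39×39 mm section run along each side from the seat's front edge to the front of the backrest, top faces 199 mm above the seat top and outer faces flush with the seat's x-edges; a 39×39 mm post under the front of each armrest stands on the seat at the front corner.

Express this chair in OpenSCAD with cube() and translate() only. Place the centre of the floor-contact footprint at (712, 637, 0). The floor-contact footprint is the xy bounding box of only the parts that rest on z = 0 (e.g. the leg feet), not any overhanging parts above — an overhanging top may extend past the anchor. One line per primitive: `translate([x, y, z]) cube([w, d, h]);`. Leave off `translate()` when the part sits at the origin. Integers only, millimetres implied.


// leg_h = 425 - 21 = 404
// arm post h = 199 - 39 = 160
translate([454, 443, 404]) cube([516, 388, 21]);
translate([454, 443, 0]) cube([46, 46, 404]);
translate([924, 443, 0]) cube([46, 46, 404]);
translate([454, 785, 0]) cube([46, 46, 404]);
translate([924, 785, 0]) cube([46, 46, 404]);
translate([454, 804, 425]) cube([516, 27, 330]);
translate([454, 443, 585]) cube([39, 361, 39]);
translate([931, 443, 585]) cube([39, 361, 39]);
translate([454, 443, 425]) cube([39, 39, 160]);
translate([931, 443, 425]) cube([39, 39, 160]);


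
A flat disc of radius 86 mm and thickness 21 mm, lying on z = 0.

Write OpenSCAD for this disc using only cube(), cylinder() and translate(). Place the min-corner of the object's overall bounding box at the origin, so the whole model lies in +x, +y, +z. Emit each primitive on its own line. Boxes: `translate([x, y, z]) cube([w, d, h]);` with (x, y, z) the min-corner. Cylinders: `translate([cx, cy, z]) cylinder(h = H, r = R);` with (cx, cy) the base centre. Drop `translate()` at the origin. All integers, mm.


translate([86, 86, 0]) cylinder(h = 21, r = 86);


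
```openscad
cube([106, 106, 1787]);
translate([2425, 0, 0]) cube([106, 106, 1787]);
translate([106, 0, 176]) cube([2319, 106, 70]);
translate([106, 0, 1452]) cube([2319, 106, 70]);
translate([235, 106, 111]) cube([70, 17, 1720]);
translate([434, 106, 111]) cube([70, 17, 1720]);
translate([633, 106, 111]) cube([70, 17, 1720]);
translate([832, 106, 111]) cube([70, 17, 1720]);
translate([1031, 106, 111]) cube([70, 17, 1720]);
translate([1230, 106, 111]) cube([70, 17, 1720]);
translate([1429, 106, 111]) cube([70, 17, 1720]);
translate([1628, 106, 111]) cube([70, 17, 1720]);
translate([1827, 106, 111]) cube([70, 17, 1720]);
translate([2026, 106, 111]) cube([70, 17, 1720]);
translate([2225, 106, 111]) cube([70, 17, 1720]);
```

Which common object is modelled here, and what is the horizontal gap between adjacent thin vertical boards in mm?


A fence section. The picket gap is 129 mm.

Two posts, two rails, 11 pickets — a fence section. Span 2319 mm holds 11 pickets of 70 mm with 12 equal gaps: ⌊(2319 − 11·70) / 12⌋ = 129 mm.


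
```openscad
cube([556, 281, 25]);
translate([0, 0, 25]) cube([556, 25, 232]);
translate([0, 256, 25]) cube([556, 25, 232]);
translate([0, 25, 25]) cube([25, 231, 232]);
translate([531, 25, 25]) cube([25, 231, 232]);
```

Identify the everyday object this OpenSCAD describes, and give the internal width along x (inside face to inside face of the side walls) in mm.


An open box. The internal width is 506 mm.

A 556×281 base slab with four walls standing on it — an open box. The base is 556 mm wide and the walls are 25 mm thick, so the internal width is 556 − 2 × 25 = 506 mm.


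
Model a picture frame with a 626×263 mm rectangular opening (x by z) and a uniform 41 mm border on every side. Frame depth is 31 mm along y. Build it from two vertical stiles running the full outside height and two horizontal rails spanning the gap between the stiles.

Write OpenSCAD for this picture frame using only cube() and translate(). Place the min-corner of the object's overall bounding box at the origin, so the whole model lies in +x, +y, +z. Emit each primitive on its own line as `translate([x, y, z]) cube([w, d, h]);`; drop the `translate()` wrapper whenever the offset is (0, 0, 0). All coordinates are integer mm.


cube([41, 31, 345]);
translate([667, 0, 0]) cube([41, 31, 345]);
translate([41, 0, 0]) cube([626, 31, 41]);
translate([41, 0, 304]) cube([626, 31, 41]);


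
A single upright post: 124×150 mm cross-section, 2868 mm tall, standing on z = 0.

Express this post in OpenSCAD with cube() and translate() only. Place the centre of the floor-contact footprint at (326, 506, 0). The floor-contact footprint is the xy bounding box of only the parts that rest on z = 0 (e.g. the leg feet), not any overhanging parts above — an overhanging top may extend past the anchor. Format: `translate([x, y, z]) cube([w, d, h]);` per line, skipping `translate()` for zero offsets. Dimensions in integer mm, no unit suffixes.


translate([264, 431, 0]) cube([124, 150, 2868]);


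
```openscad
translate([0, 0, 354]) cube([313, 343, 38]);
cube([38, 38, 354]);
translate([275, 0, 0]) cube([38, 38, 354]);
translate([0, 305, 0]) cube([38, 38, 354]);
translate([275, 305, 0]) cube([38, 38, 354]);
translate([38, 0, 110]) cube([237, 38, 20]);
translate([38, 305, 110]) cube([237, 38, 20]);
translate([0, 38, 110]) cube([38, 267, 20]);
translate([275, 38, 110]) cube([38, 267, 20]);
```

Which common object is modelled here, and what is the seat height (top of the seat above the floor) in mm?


A stool. The seat height is 392 mm.

A 313×343×38 slab at z = 354 on four corner posts — a stool. The seat top is 354 + 38 = 392 mm.


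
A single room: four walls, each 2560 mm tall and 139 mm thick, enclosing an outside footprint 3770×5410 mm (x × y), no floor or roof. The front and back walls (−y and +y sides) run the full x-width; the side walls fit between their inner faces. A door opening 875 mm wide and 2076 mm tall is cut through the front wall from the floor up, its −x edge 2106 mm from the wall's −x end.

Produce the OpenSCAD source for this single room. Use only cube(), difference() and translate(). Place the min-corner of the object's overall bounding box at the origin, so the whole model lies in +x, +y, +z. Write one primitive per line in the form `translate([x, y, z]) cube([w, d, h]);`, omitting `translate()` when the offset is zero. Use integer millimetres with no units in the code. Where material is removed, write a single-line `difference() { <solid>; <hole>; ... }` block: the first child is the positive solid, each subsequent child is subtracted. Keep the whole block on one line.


difference() { cube([3770, 139, 2560]); translate([2106, 0, 0]) cube([875, 139, 2076]); }
translate([0, 5271, 0]) cube([3770, 139, 2560]);
translate([0, 139, 0]) cube([139, 5132, 2560]);
translate([3631, 139, 0]) cube([139, 5132, 2560]);


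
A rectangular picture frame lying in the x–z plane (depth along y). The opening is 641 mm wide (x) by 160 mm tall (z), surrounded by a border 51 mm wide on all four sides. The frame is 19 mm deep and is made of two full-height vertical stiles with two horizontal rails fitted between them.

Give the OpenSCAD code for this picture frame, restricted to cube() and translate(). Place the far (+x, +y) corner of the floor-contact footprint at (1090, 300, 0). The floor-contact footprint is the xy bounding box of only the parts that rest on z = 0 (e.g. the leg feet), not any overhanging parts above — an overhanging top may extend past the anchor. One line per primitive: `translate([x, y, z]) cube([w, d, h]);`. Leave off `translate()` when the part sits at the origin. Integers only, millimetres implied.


translate([347, 281, 0]) cube([51, 19, 262]);
translate([1039, 281, 0]) cube([51, 19, 262]);
translate([398, 281, 0]) cube([641, 19, 51]);
translate([398, 281, 211]) cube([641, 19, 51]);


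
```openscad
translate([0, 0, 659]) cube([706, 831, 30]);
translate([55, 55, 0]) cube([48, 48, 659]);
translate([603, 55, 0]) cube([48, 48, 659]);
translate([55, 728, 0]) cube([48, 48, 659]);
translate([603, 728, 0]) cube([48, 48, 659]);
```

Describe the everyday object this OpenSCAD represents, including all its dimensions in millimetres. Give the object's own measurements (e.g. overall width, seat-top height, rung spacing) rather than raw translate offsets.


A rectangular dining table. The top is 706×831×30 mm with its upper surface at z = 689 mm. It stands on four 48×48 mm square legs, each inset 55 mm from the nearest pair of top edges, running from the floor to the underside of the top.


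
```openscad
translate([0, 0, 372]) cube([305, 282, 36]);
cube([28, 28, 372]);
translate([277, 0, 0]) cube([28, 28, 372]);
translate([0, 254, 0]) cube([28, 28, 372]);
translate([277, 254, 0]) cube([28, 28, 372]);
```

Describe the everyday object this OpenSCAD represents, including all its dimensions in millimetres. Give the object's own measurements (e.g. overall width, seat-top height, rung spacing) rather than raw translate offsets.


A simple wooden stool: a rectangular seat 305 mm (x) by 282 mm (y), 36 mm thick, top face at z = 408 mm, on four square legs, each 28×28 mm in cross-section. The legs rest on z = 0, each flush with a corner of the seat.


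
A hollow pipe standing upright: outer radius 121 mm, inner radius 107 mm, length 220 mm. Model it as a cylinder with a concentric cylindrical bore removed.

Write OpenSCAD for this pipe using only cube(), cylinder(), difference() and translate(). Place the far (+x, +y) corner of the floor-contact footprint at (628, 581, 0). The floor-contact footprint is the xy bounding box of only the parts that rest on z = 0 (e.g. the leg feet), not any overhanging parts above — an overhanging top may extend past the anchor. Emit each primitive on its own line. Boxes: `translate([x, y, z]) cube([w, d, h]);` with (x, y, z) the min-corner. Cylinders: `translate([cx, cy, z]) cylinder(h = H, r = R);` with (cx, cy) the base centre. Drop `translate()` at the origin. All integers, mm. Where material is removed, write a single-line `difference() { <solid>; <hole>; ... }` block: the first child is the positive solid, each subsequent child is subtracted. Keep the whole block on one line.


difference() { translate([507, 460, 0]) cylinder(h = 220, r = 121); translate([507, 460, 0]) cylinder(h = 220, r = 107); }


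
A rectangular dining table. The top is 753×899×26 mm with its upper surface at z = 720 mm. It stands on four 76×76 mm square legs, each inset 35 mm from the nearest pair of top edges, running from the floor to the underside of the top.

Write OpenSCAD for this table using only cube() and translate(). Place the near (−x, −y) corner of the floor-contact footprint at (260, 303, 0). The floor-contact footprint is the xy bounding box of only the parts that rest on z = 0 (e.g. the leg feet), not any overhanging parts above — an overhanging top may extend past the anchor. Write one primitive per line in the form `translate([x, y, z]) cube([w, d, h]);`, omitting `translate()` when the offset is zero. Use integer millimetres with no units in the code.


translate([225, 268, 694]) cube([753, 899, 26]);
translate([260, 303, 0]) cube([76, 76, 694]);
translate([867, 303, 0]) cube([76, 76, 694]);
translate([260, 1056, 0]) cube([76, 76, 694]);
translate([867, 1056, 0]) cube([76, 76, 694]);


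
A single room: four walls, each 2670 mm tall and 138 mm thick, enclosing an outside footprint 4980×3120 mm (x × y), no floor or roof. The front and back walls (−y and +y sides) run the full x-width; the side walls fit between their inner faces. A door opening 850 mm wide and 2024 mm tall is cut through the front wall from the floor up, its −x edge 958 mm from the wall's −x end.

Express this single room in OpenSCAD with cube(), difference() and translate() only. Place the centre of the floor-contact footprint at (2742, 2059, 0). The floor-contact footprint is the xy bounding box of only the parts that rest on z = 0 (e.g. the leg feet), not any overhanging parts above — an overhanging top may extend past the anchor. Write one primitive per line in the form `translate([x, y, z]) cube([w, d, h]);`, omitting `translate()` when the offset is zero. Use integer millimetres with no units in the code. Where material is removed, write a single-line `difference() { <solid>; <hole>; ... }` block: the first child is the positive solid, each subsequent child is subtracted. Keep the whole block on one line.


difference() { translate([252, 499, 0]) cube([4980, 138, 2670]); translate([1210, 499, 0]) cube([850, 138, 2024]); }
translate([252, 3481, 0]) cube([4980, 138, 2670]);
translate([252, 637, 0]) cube([138, 2844, 2670]);
translate([5094, 637, 0]) cube([138, 2844, 2670]);


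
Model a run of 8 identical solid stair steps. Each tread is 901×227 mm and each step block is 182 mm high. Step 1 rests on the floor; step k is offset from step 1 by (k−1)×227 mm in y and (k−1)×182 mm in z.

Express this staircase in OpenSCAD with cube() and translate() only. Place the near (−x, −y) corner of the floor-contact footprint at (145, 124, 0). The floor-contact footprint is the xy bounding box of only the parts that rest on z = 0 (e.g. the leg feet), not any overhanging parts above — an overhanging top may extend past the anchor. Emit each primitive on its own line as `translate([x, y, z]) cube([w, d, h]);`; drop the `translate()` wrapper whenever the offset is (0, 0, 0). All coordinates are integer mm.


translate([145, 124, 0]) cube([901, 227, 182]);
translate([145, 351, 182]) cube([901, 227, 182]);
translate([145, 578, 364]) cube([901, 227, 182]);
translate([145, 805, 546]) cube([901, 227, 182]);
translate([145, 1032, 728]) cube([901, 227, 182]);
translate([145, 1259, 910]) cube([901, 227, 182]);
translate([145, 1486, 1092]) cube([901, 227, 182]);
translate([145, 1713, 1274]) cube([901, 227, 182]);


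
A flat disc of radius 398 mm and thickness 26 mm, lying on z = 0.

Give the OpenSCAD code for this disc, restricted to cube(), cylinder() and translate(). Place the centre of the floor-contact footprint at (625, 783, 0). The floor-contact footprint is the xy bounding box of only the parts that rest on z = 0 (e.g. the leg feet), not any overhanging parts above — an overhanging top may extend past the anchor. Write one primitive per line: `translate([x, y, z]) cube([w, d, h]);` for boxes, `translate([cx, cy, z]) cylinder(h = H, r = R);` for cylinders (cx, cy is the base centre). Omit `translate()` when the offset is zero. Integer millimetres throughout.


translate([625, 783, 0]) cylinder(h = 26, r = 398);


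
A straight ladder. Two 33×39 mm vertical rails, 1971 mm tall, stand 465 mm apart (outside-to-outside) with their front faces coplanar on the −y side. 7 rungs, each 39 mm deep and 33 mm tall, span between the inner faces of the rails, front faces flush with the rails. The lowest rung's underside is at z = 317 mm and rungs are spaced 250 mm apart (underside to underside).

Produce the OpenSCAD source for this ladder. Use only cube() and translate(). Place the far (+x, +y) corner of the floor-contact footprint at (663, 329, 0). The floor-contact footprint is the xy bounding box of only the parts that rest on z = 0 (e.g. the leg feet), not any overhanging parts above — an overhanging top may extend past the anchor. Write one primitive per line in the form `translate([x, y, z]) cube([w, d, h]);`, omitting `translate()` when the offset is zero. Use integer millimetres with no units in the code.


translate([198, 290, 0]) cube([33, 39, 1971]);
translate([630, 290, 0]) cube([33, 39, 1971]);
translate([231, 290, 317]) cube([399, 39, 33]);
translate([231, 290, 567]) cube([399, 39, 33]);
translate([231, 290, 817]) cube([399, 39, 33]);
translate([231, 290, 1067]) cube([399, 39, 33]);
translate([231, 290, 1317]) cube([399, 39, 33]);
translate([231, 290, 1567]) cube([399, 39, 33]);
translate([231, 290, 1817]) cube([399, 39, 33]);


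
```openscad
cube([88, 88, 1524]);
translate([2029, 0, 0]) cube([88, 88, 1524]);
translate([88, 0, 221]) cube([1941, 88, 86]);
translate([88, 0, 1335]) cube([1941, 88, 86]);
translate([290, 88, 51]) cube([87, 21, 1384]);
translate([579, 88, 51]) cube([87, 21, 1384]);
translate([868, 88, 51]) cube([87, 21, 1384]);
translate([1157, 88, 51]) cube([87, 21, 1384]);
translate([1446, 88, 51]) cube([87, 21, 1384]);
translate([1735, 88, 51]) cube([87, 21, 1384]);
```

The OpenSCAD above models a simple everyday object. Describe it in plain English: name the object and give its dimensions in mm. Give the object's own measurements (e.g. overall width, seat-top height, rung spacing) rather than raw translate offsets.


A fence section. Two 88×88 mm posts, 1524 mm tall, stand on the floor with a clear span of 1941 mm between their inner faces. Two horizontal rails of 88×86 mm section span the gap between the posts with their undersides at z = 221 mm and z = 1335 mm, flush with the posts' −y face. 6 pickets, each 87 mm wide, 21 mm thick and 1384 mm tall, are fixed to the +y face of the rails with their bottoms at z = 51 mm, spaced across the span with a 202 mm gap after the −x post and between neighbouring pickets, with 207 mm left before the +x post.


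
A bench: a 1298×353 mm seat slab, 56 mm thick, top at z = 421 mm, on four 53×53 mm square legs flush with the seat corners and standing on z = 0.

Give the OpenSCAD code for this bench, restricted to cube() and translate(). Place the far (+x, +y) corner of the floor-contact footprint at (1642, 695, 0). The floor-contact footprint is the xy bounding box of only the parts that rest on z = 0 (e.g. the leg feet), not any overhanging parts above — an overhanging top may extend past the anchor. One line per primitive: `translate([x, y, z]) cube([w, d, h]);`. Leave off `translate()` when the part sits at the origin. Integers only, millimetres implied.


// leg_h = 421 − 56 = 365
translate([344, 342, 365]) cube([1298, 353, 56]);
translate([344, 342, 0]) cube([53, 53, 365]);
translate([344, 642, 0]) cube([53, 53, 365]);
translate([1589, 342, 0]) cube([53, 53, 365]);
translate([1589, 642, 0]) cube([53, 53, 365]);


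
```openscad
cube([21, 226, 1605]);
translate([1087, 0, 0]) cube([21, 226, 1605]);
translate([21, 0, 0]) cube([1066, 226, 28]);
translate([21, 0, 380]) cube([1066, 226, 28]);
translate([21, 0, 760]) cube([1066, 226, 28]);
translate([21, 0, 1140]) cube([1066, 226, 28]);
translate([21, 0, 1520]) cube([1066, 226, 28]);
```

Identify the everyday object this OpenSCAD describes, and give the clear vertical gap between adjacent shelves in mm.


A bookshelf. The clear shelf gap is 352 mm.

Two tall side panels with 5 horizontal boards between them — a bookshelf. The first two shelf undersides are at z = 0 and z = 380; with shelf thickness 28, the clear gap is 380 − 0 − 28 = 352 mm.


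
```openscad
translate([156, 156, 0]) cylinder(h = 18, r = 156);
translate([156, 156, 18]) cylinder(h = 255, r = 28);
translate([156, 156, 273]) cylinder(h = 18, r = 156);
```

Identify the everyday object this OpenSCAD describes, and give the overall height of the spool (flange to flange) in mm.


A spool. The overall height is 291 mm.

Three coaxial cylinders, large–small–large — a spool. Two 18 mm flanges and a 255 mm core give 18 + 255 + 18 = 291 mm.


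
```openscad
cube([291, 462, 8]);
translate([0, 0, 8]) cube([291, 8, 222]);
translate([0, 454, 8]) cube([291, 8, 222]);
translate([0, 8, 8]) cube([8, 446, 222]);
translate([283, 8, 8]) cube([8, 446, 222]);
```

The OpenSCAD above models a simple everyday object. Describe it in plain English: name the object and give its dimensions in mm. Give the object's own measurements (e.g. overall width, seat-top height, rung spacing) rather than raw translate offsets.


An open-topped rectangular box: outside dimensions 291×462×230 mm, with a uniform wall and base thickness of 8 mm. The base is a full 291×462 slab on the floor; four walls sit on top of the base. The front and back walls (the −y and +y sides) span the full width; the two side walls fit between them.


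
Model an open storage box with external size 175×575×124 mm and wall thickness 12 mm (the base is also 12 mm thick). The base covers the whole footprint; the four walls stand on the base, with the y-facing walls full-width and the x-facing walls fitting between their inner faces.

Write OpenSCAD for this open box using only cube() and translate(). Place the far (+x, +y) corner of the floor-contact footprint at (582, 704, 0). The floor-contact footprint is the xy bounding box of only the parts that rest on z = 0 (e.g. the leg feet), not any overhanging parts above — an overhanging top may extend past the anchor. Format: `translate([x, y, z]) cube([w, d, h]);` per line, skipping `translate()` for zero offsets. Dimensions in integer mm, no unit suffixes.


translate([407, 129, 0]) cube([175, 575, 12]);
translate([407, 129, 12]) cube([175, 12, 112]);
translate([407, 692, 12]) cube([175, 12, 112]);
translate([407, 141, 12]) cube([12, 551, 112]);
translate([570, 141, 12]) cube([12, 551, 112]);


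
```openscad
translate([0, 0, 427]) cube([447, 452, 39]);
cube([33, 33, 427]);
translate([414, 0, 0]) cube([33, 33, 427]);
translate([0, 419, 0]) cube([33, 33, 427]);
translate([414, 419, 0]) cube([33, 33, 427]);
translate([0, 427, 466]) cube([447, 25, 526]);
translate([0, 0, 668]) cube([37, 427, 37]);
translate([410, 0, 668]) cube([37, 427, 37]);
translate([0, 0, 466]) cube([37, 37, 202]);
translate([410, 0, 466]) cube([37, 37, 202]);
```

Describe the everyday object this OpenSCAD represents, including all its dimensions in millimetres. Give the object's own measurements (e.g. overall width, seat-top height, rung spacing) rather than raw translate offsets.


A chair. The seat is a 447×452×39 mm slab with its top at z = 466 mm, on four 33×33 mm corner legs (flush with the seat edges, standing on z = 0). A flat backrest 25 mm thick, 526 mm tall, spans the full seat width and rises from the seat top along its +y edge, rear face flush with the rear of the seat. Two armrests of 37×37 mm section run along each side from the seat's front edge to the front of the backrest, top faces 239 mm above the seat top and outer faces flush with the seat's x-edges; a 37×37 mm post under the front of each armrest stands on the seat at the front corner.


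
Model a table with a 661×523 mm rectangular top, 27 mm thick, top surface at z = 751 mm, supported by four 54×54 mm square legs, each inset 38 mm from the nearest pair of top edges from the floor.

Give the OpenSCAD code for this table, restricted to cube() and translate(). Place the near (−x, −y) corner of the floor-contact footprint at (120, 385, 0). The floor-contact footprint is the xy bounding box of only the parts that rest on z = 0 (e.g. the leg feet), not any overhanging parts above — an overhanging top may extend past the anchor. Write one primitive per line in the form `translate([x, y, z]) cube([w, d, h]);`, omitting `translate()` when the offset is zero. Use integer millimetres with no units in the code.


// leg_h = 751 - 27 = 724
translate([82, 347, 724]) cube([661, 523, 27]);
translate([120, 385, 0]) cube([54, 54, 724]);
translate([651, 385, 0]) cube([54, 54, 724]);
translate([120, 778, 0]) cube([54, 54, 724]);
translate([651, 778, 0]) cube([54, 54, 724]);


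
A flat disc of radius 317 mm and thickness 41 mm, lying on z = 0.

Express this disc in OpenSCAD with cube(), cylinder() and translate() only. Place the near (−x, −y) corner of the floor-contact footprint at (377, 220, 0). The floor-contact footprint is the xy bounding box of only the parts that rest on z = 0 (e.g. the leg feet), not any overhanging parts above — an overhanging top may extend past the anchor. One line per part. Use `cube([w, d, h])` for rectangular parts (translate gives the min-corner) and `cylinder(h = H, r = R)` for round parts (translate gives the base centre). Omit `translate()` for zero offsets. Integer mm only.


translate([694, 537, 0]) cylinder(h = 41, r = 317);


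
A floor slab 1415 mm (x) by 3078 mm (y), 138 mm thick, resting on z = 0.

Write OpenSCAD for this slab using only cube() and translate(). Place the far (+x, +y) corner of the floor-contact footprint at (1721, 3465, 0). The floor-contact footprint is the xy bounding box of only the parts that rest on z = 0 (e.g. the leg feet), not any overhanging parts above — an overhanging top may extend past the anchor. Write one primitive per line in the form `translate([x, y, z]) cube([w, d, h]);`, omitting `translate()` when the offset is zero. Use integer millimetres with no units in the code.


translate([306, 387, 0]) cube([1415, 3078, 138]);


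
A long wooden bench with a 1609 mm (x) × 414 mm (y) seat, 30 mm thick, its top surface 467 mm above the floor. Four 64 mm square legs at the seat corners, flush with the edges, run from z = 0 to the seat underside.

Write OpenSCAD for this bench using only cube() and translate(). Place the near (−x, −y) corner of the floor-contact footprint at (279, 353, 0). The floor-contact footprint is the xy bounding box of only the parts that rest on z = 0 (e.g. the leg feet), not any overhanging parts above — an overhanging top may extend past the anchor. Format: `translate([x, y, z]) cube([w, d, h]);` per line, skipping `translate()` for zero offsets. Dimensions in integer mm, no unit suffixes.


// leg_h = 467 − 30 = 437
translate([279, 353, 437]) cube([1609, 414, 30]);
translate([279, 353, 0]) cube([64, 64, 437]);
translate([279, 703, 0]) cube([64, 64, 437]);
translate([1824, 353, 0]) cube([64, 64, 437]);
translate([1824, 703, 0]) cube([64, 64, 437]);


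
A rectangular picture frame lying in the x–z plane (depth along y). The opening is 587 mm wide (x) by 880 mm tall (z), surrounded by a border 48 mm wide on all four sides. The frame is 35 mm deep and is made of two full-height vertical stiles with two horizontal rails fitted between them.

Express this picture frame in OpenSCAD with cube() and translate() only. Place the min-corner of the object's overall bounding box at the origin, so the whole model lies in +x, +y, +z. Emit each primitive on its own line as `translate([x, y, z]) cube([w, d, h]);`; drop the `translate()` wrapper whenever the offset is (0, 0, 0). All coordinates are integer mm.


cube([48, 35, 976]);
translate([635, 0, 0]) cube([48, 35, 976]);
translate([48, 0, 0]) cube([587, 35, 48]);
translate([48, 0, 928]) cube([587, 35, 48]);


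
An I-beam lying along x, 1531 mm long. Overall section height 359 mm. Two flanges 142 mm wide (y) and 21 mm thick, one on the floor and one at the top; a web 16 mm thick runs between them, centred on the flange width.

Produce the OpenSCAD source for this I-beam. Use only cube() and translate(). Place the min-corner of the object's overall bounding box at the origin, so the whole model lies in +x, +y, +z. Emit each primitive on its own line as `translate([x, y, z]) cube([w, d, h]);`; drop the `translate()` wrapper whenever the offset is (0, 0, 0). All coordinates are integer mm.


cube([1531, 142, 21]);
translate([0, 63, 21]) cube([1531, 16, 317]);
translate([0, 0, 338]) cube([1531, 142, 21]);


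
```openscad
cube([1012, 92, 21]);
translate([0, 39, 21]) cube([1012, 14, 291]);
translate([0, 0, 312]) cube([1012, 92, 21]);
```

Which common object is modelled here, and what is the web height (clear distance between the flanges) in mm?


An I-beam. The web height is 291 mm.

Two wide flanges with a thin centred web — an I-beam. Overall 333 mm minus two 21 mm flanges gives a web of 333 − 2·21 = 291 mm.


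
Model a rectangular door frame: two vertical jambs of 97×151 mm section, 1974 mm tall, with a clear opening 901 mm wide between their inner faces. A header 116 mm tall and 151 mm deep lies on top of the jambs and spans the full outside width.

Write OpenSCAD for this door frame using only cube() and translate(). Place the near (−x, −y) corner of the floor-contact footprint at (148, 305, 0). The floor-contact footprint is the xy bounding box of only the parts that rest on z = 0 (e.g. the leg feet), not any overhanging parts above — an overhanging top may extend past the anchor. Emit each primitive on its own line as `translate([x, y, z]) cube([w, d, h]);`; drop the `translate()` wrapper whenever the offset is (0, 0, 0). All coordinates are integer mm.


translate([148, 305, 0]) cube([97, 151, 1974]);
translate([1146, 305, 0]) cube([97, 151, 1974]);
translate([148, 305, 1974]) cube([1095, 151, 116]);


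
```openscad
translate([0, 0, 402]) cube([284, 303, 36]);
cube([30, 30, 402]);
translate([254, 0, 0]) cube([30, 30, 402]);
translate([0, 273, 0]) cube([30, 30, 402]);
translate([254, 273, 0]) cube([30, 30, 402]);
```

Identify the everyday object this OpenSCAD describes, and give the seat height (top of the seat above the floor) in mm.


A stool. The seat height is 438 mm.

A 284×303×36 slab at z = 402 on four corner posts — a stool. The seat top is 402 + 36 = 438 mm.
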